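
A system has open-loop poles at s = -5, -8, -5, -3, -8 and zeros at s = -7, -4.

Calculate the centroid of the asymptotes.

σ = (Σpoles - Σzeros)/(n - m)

σ = (Σpoles - Σzeros)/(n - m) = (-29 - (-11))/(5 - 2) = -18/3 = -6.0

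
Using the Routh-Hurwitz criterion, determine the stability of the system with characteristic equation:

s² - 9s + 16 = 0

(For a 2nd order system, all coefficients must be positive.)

Coefficients: 1, -9, 16. b=-9 not positive, so system is unstable.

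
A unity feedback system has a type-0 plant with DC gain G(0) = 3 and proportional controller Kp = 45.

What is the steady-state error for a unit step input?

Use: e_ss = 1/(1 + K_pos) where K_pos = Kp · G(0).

K_pos = Kp · G(0) = 45 × 3 = 135. e_ss = 1/(1 + 135) = 0.0074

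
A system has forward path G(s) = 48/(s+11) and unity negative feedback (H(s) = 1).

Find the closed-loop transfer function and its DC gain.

T(s) = G/(1+GH) = [48/(s+11)] / [1 + 48/(s+11)] = 48/(s+11+48) = 48/(s+59). DC gain = 48/59 = 0.8136.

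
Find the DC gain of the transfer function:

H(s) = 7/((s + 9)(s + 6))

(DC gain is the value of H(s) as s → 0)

DC gain = H(0) = 7/(9 × 6) = 7/54 = 0.1296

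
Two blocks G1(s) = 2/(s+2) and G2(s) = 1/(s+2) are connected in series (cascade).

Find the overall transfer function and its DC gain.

Series: multiply transfer functions. G_eq = 2/(s+2) × 1/(s+2) = 2/((s+2)(s+2)). DC gain = 2/(2×2) = 0.5.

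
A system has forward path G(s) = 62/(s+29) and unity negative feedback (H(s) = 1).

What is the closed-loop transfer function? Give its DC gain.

T(s) = G/(1+GH) = [62/(s+29)] / [1 + 62/(s+29)] = 62/(s+29+62) = 62/(s+91). DC gain = 62/91 = 0.6813.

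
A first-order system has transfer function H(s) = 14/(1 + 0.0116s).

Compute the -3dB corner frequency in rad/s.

Corner frequency = 1/τ = 1/0.0116 = 86.207 rad/s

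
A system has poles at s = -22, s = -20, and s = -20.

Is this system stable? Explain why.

All poles are in the left half-plane. System is stable.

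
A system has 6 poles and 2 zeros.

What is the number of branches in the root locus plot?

Root locus has n branches where n = number of poles = 6.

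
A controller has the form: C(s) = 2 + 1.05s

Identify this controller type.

This is a Proportional-Derivative (PD) controller.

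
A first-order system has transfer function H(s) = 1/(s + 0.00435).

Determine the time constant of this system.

For H(s) = 1/(s + 1/τ), the pole is at -1/τ = -0.00435, so τ = 1/0.00435 = 229.9 s.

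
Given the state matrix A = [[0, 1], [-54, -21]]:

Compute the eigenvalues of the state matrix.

det(A - λI) = λ² - (-21)λ + 54 = (λ - (-3))(λ - (-18)). Eigenvalues: -3, -18.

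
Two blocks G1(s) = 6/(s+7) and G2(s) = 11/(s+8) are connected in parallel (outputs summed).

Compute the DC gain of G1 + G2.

Parallel: G_eq = G1 + G2. DC gain = G1(0) + G2(0) = 6/7 + 11/8 = 0.8571 + 1.375 = 2.2321.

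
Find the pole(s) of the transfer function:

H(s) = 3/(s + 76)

Pole is where denominator = 0: s + 76 = 0, so s = -76.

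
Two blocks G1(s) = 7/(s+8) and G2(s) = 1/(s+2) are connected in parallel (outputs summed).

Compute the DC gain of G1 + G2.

Parallel: G_eq = G1 + G2. DC gain = G1(0) + G2(0) = 7/8 + 1/2 = 0.875 + 0.5 = 1.375.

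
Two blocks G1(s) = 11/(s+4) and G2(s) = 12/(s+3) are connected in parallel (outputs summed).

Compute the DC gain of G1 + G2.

Parallel: G_eq = G1 + G2. DC gain = G1(0) + G2(0) = 11/4 + 12/3 = 2.75 + 4 = 6.75.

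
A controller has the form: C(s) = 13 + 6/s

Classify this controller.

This is a Proportional-Integral (PI) controller.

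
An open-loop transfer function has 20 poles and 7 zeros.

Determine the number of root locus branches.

Root locus has n branches where n = number of poles = 20.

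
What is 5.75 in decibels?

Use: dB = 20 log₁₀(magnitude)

dB = 20 log₁₀(5.75) = 15.2 dB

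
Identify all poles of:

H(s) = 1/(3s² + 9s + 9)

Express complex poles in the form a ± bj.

Discriminant = 9² - 4×3×9 = 81 - 108 = -27 < 0, so the poles are a complex conjugate pair s = (-9 ± j√27)/(2×3). Real part = -9/(2×3) = -9/6 = -1.5; imaginary part = ±√27/(2×3) ≈ 0.8660. Poles: s = -1.5 ± 0.8660j.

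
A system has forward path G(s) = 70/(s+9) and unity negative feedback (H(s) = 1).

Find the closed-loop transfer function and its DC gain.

T(s) = G/(1+GH) = [70/(s+9)] / [1 + 70/(s+9)] = 70/(s+9+70) = 70/(s+79). DC gain = 70/79 = 0.8861.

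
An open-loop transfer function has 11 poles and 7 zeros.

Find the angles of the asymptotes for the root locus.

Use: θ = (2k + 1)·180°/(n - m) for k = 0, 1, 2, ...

n - m = 11 - 7 = 4. Angles: θk = (2k + 1)·180°/4 = 45°, 135°, 225°, 315°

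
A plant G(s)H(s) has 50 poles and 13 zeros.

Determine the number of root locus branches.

Root locus has n branches where n = number of poles = 50.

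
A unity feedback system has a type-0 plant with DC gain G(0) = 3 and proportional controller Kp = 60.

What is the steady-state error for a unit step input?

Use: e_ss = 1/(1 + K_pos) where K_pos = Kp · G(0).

K_pos = Kp · G(0) = 60 × 3 = 180. e_ss = 1/(1 + 180) = 0.0055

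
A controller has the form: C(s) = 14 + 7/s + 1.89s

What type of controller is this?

This is a Proportional-Integral-Derivative (PID) controller.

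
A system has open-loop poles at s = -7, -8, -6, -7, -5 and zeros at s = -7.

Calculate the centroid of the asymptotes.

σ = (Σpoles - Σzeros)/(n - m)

σ = (Σpoles - Σzeros)/(n - m) = (-33 - (-7))/(5 - 1) = -26/4 = -6.5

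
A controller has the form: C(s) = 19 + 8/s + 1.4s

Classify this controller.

This is a Proportional-Integral-Derivative (PID) controller.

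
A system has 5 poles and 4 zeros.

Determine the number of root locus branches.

Root locus has n branches where n = number of poles = 5.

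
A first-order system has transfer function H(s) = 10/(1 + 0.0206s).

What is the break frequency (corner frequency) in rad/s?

Corner frequency = 1/τ = 1/0.0206 = 48.544 rad/s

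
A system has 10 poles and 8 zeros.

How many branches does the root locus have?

Root locus has n branches where n = number of poles = 10.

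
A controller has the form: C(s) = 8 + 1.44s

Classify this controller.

This is a Proportional-Derivative (PD) controller.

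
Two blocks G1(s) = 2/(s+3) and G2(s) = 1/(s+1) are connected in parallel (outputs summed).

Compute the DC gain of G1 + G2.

Parallel: G_eq = G1 + G2. DC gain = G1(0) + G2(0) = 2/3 + 1/1 = 0.6667 + 1 = 1.6667.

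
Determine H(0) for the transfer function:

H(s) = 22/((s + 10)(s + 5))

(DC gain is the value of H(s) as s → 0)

DC gain = H(0) = 22/(10 × 5) = 22/50 = 0.44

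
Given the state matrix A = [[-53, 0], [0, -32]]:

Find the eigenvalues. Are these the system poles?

For diagonal matrix, eigenvalues are diagonal entries: λ₁ = -53, λ₂ = -32. Eigenvalues of A = system poles.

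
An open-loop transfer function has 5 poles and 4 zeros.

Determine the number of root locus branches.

Root locus has n branches where n = number of poles = 5.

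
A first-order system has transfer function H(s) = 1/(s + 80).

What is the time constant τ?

For H(s) = 1/(s + 1/τ), the pole is at -1/τ = -80, so τ = 1/80 = 0.0125 s.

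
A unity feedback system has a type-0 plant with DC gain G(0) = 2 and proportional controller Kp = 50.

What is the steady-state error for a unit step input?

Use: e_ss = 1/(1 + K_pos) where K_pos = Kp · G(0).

K_pos = Kp · G(0) = 50 × 2 = 100. e_ss = 1/(1 + 100) = 0.0099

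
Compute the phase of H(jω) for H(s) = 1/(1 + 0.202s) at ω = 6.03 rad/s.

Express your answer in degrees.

Phase = -arctan(ωτ) = -arctan(6.03 × 0.202) = -50.6°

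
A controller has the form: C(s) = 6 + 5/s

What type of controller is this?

This is a Proportional-Integral (PI) controller.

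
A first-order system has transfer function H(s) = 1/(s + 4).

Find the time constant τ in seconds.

For H(s) = 1/(s + 1/τ), the pole is at -1/τ = -4, so τ = 1/4 = 0.25 s.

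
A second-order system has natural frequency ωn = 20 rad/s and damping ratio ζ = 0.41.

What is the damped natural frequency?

ωd = ωn√(1 - ζ²) = 20√(1 - 0.41²) = 18.24 rad/s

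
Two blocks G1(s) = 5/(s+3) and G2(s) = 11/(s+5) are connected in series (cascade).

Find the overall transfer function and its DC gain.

Series: multiply transfer functions. G_eq = 5/(s+3) × 11/(s+5) = 55/((s+3)(s+5)). DC gain = 55/(3×5) = 3.6667.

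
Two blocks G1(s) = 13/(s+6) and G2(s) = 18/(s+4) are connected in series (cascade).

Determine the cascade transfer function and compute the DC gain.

Series: multiply transfer functions. G_eq = 13/(s+6) × 18/(s+4) = 234/((s+6)(s+4)). DC gain = 234/(6×4) = 9.75.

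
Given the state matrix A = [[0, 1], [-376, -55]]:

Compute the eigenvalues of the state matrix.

det(A - λI) = λ² - (-55)λ + 376 = (λ - (-8))(λ - (-47)). Eigenvalues: -8, -47.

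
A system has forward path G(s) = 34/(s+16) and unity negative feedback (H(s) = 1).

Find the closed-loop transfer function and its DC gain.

T(s) = G/(1+GH) = [34/(s+16)] / [1 + 34/(s+16)] = 34/(s+16+34) = 34/(s+50). DC gain = 34/50 = 0.68.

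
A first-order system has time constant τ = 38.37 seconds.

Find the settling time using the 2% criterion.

For first-order system, 2% settling time ≈ 4τ = 4 × 38.37 = 153.48 s.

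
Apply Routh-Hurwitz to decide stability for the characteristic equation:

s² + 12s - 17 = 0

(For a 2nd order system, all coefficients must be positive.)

Coefficients: 1, 12, -17. c=-17 not positive, so system is unstable.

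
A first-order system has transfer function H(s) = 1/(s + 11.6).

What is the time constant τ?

For H(s) = 1/(s + 1/τ), the pole is at -1/τ = -11.6, so τ = 1/11.6 = 0.0862 s.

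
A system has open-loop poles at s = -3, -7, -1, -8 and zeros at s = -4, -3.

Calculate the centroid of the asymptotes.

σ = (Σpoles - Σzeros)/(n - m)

σ = (Σpoles - Σzeros)/(n - m) = (-19 - (-7))/(4 - 2) = -12/2 = -6.0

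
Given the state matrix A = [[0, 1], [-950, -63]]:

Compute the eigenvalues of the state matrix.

det(A - λI) = λ² - (-63)λ + 950 = (λ - (-25))(λ - (-38)). Eigenvalues: -25, -38.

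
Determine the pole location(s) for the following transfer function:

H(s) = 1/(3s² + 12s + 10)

Discriminant = 12² - 4×3×10 = 144 - 120 = 24 > 0, so two distinct real poles. Using quadratic formula: s = (-12 ± √24)/(2×3) = (-12 ± √24)/6, with √24 ≈ 4.8990. s₁ ≈ -1.1835, s₂ ≈ -2.8165. Poles: s₁ = -1.1835, s₂ = -2.8165.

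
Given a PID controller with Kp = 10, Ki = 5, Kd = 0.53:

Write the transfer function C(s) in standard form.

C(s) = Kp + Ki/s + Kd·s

Substituting values: C(s) = 10 + 5/s + 0.53s = (0.53s² + 10s + 5)/s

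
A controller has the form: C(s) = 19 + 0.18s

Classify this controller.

This is a Proportional-Derivative (PD) controller.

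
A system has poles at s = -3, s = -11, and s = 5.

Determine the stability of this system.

Pole(s) at s = 5 are not in the left half-plane. System is unstable.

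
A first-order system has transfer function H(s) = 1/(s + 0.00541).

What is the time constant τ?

For H(s) = 1/(s + 1/τ), the pole is at -1/τ = -0.00541, so τ = 1/0.00541 = 184.8 s.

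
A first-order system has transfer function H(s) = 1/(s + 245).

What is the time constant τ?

For H(s) = 1/(s + 1/τ), the pole is at -1/τ = -245, so τ = 1/245 = 0.0041 s.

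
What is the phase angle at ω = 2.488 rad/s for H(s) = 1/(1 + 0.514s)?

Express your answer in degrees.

Phase = -arctan(ωτ) = -arctan(2.488 × 0.514) = -52.0°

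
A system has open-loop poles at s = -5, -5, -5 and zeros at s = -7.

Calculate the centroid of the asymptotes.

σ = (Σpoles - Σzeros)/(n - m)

σ = (Σpoles - Σzeros)/(n - m) = (-15 - (-7))/(3 - 1) = -8/2 = -4.0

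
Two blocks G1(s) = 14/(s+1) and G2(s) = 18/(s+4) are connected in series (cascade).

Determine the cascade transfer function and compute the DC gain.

Series: multiply transfer functions. G_eq = 14/(s+1) × 18/(s+4) = 252/((s+1)(s+4)). DC gain = 252/(1×4) = 63.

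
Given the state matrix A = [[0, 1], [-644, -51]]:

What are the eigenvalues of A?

det(A - λI) = λ² - (-51)λ + 644 = (λ - (-23))(λ - (-28)). Eigenvalues: -23, -28.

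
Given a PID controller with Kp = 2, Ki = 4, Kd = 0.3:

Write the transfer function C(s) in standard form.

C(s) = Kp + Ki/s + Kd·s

Substituting values: C(s) = 2 + 4/s + 0.3s = (0.3s² + 2s + 4)/s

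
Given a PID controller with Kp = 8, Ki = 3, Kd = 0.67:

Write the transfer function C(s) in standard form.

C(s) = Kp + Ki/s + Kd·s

Substituting values: C(s) = 8 + 3/s + 0.67s = (0.67s² + 8s + 3)/s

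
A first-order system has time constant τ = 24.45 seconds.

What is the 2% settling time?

For first-order system, 2% settling time ≈ 4τ = 4 × 24.45 = 97.8 s.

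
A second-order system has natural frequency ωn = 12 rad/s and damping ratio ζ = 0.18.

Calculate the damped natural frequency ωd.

ωd = ωn√(1 - ζ²) = 12√(1 - 0.18²) = 11.8 rad/s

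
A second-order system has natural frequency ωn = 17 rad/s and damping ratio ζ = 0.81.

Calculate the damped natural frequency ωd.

ωd = ωn√(1 - ζ²) = 17√(1 - 0.81²) = 9.97 rad/s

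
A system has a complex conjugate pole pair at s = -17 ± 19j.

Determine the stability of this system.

Real part of poles is -17 (< 0, left half-plane). Stable.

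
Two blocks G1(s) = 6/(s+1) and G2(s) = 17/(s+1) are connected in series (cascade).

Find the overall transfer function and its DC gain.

Series: multiply transfer functions. G_eq = 6/(s+1) × 17/(s+1) = 102/((s+1)(s+1)). DC gain = 102/(1×1) = 102.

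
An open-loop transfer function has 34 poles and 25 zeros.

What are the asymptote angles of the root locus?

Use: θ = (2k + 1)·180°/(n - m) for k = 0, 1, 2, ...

n - m = 34 - 25 = 9. Angles: θk = (2k + 1)·180°/9 = 20°, 60°, 100°, 140°, 180°, 220°, 260°, 300°, 340°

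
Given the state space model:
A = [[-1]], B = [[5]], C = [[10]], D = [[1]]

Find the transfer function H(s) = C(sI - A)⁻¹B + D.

(sI - A)⁻¹ = 1/(s + 1). H(s) = 10×5/(s + 1) + 1 = (s + 51)/(s + 1).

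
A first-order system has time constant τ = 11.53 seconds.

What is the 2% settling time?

For first-order system, 2% settling time ≈ 4τ = 4 × 11.53 = 46.12 s.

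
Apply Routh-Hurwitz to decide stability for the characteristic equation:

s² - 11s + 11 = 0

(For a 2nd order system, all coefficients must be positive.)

Coefficients: 1, -11, 11. b=-11 not positive, so system is unstable.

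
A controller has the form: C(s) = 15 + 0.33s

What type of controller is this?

This is a Proportional-Derivative (PD) controller.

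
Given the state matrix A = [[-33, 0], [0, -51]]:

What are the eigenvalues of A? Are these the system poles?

For diagonal matrix, eigenvalues are diagonal entries: λ₁ = -33, λ₂ = -51. Eigenvalues of A = system poles.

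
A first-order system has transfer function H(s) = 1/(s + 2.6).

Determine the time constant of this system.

For H(s) = 1/(s + 1/τ), the pole is at -1/τ = -2.6, so τ = 1/2.6 = 0.3846 s.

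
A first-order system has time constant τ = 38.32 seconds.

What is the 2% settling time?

For first-order system, 2% settling time ≈ 4τ = 4 × 38.32 = 153.28 s.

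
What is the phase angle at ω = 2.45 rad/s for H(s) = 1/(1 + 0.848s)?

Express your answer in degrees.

Phase = -arctan(ωτ) = -arctan(2.45 × 0.848) = -64.3°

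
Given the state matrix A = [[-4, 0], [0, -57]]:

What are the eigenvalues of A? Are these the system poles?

For diagonal matrix, eigenvalues are diagonal entries: λ₁ = -4, λ₂ = -57. Eigenvalues of A = system poles.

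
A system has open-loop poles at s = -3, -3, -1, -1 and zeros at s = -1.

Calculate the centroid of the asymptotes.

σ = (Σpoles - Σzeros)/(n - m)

σ = (Σpoles - Σzeros)/(n - m) = (-8 - (-1))/(4 - 1) = -7/3 = -2.33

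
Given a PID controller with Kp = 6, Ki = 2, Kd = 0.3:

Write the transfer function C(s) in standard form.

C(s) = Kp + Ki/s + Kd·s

Substituting values: C(s) = 6 + 2/s + 0.3s = (0.3s² + 6s + 2)/s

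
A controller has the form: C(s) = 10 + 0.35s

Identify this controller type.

This is a Proportional-Derivative (PD) controller.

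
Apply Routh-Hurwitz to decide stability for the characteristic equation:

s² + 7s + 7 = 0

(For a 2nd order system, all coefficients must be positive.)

Coefficients: 1, 7, 7. All positive, so system is stable.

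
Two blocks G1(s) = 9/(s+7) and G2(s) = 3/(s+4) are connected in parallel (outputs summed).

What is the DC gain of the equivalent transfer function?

Parallel: G_eq = G1 + G2. DC gain = G1(0) + G2(0) = 9/7 + 3/4 = 1.2857 + 0.75 = 2.0357.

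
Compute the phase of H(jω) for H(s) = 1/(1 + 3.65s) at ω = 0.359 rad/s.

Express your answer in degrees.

Phase = -arctan(ωτ) = -arctan(0.359 × 3.65) = -52.7°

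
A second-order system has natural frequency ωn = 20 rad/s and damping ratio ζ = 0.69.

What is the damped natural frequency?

ωd = ωn√(1 - ζ²) = 20√(1 - 0.69²) = 14.48 rad/s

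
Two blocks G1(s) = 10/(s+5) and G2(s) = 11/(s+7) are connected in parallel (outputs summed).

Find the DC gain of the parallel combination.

Parallel: G_eq = G1 + G2. DC gain = G1(0) + G2(0) = 10/5 + 11/7 = 2 + 1.5714 = 3.5714.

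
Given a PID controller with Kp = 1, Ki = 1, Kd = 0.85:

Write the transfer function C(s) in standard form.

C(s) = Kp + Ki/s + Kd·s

Substituting values: C(s) = 1 + 1/s + 0.85s = (0.85s² + s + 1)/s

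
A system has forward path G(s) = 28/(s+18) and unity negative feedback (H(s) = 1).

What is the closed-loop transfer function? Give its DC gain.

T(s) = G/(1+GH) = [28/(s+18)] / [1 + 28/(s+18)] = 28/(s+18+28) = 28/(s+46). DC gain = 28/46 = 0.6087.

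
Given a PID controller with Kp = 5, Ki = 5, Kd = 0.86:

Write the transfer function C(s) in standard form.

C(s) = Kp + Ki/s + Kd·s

Substituting values: C(s) = 5 + 5/s + 0.86s = (0.86s² + 5s + 5)/s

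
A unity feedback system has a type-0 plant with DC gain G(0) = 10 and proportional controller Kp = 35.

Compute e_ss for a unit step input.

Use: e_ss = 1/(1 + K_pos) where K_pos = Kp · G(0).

K_pos = Kp · G(0) = 35 × 10 = 350. e_ss = 1/(1 + 350) = 0.0028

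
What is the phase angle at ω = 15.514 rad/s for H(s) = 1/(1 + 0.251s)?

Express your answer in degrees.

Phase = -arctan(ωτ) = -arctan(15.514 × 0.251) = -75.6°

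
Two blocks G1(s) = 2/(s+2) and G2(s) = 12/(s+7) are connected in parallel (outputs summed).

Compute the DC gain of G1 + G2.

Parallel: G_eq = G1 + G2. DC gain = G1(0) + G2(0) = 2/2 + 12/7 = 1 + 1.7143 = 2.7143.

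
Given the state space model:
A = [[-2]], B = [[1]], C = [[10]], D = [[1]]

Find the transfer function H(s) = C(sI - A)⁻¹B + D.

(sI - A)⁻¹ = 1/(s + 2). H(s) = 10×1/(s + 2) + 1 = (s + 12)/(s + 2).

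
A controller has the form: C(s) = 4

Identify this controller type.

This is a Proportional (P) controller.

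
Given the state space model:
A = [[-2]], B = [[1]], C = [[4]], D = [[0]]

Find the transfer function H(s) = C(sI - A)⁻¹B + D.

(sI - A)⁻¹ = 1/(s + 2). H(s) = 4 × 1/(s + 2) + 0 = 4/(s + 2).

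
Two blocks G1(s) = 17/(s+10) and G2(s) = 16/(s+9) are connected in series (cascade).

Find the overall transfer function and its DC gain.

Series: multiply transfer functions. G_eq = 17/(s+10) × 16/(s+9) = 272/((s+10)(s+9)). DC gain = 272/(10×9) = 3.0222.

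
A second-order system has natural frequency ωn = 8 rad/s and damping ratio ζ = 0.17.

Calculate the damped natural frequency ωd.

ωd = ωn√(1 - ζ²) = 8√(1 - 0.17²) = 7.88 rad/s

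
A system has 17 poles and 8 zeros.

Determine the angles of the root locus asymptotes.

n - m = 17 - 8 = 9. Angles: θk = (2k + 1)·180°/9 = 20°, 60°, 100°, 140°, 180°, 220°, 260°, 300°, 340°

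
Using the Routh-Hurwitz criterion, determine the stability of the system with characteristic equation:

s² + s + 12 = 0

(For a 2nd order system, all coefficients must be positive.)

Coefficients: 1, 1, 12. All positive, so system is stable.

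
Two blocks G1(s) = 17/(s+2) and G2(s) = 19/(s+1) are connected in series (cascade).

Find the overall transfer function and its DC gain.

Series: multiply transfer functions. G_eq = 17/(s+2) × 19/(s+1) = 323/((s+2)(s+1)). DC gain = 323/(2×1) = 161.5.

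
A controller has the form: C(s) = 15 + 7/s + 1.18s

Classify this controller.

This is a Proportional-Integral-Derivative (PID) controller.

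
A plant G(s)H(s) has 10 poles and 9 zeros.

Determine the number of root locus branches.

Root locus has n branches where n = number of poles = 10.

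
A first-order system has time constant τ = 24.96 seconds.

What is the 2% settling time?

For first-order system, 2% settling time ≈ 4τ = 4 × 24.96 = 99.84 s.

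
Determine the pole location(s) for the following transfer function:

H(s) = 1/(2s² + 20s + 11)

Discriminant = 20² - 4×2×11 = 400 - 88 = 312 > 0, so two distinct real poles. Using quadratic formula: s = (-20 ± √312)/(2×2) = (-20 ± √312)/4, with √312 ≈ 17.6635. s₁ ≈ -0.5841, s₂ ≈ -9.4159. Poles: s₁ = -0.5841, s₂ = -9.4159.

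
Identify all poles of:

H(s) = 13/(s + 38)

Pole is where denominator = 0: s + 38 = 0, so s = -38.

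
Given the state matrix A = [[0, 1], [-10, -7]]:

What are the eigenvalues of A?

det(A - λI) = λ² - (-7)λ + 10 = (λ - (-5))(λ - (-2)). Eigenvalues: -5, -2.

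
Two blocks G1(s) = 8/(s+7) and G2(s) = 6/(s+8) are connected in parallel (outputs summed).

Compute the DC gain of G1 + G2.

Parallel: G_eq = G1 + G2. DC gain = G1(0) + G2(0) = 8/7 + 6/8 = 1.1429 + 0.75 = 1.8929.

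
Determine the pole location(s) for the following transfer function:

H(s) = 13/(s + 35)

Pole is where denominator = 0: s + 35 = 0, so s = -35.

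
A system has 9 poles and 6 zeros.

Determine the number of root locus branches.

Root locus has n branches where n = number of poles = 9.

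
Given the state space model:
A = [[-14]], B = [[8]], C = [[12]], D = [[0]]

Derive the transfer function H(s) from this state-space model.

(sI - A)⁻¹ = 1/(s + 14). H(s) = 12 × 8/(s + 14) + 0 = 96/(s + 14).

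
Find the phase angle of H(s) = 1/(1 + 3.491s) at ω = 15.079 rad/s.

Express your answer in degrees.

Phase = -arctan(ωτ) = -arctan(15.079 × 3.491) = -88.9°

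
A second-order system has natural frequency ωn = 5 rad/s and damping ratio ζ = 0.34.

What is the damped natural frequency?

ωd = ωn√(1 - ζ²) = 5√(1 - 0.34²) = 4.7 rad/s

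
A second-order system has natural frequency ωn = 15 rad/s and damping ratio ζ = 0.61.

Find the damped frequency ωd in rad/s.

ωd = ωn√(1 - ζ²) = 15√(1 - 0.61²) = 11.89 rad/s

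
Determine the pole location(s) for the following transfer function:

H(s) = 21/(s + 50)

Pole is where denominator = 0: s + 50 = 0, so s = -50.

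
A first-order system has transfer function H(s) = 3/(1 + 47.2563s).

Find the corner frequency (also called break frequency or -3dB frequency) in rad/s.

Corner frequency = 1/τ = 1/47.2563 = 0.021 rad/s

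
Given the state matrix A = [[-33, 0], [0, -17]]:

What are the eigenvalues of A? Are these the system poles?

For diagonal matrix, eigenvalues are diagonal entries: λ₁ = -33, λ₂ = -17. Eigenvalues of A = system poles.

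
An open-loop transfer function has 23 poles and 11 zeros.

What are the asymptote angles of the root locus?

n - m = 23 - 11 = 12. Angles: θk = (2k + 1)·180°/12 = 15°, 45°, 75°, 105°, 135°, 165°, 195°, 225°, 255°, 285°, 315°, 345°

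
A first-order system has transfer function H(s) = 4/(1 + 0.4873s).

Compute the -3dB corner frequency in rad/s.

Corner frequency = 1/τ = 1/0.4873 = 2.052 rad/s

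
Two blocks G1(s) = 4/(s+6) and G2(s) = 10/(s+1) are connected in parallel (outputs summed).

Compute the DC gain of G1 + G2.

Parallel: G_eq = G1 + G2. DC gain = G1(0) + G2(0) = 4/6 + 10/1 = 0.6667 + 10 = 10.6667.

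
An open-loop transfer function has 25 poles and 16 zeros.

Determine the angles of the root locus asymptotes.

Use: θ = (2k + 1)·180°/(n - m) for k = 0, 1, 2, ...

n - m = 25 - 16 = 9. Angles: θk = (2k + 1)·180°/9 = 20°, 60°, 100°, 140°, 180°, 220°, 260°, 300°, 340°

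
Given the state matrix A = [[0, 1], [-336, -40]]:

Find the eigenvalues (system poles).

det(A - λI) = λ² - (-40)λ + 336 = (λ - (-28))(λ - (-12)). Eigenvalues: -28, -12.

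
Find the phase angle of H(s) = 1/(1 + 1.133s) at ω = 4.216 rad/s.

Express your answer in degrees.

Phase = -arctan(ωτ) = -arctan(4.216 × 1.133) = -78.2°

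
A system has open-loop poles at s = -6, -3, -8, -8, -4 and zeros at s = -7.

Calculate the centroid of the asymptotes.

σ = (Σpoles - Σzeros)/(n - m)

σ = (Σpoles - Σzeros)/(n - m) = (-29 - (-7))/(5 - 1) = -22/4 = -5.5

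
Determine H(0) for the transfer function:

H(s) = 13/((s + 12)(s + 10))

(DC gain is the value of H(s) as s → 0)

DC gain = H(0) = 13/(12 × 10) = 13/120 = 0.1083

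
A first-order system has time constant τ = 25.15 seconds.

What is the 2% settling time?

For first-order system, 2% settling time ≈ 4τ = 4 × 25.15 = 100.6 s.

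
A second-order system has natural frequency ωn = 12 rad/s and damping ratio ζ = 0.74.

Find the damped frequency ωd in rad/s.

ωd = ωn√(1 - ζ²) = 12√(1 - 0.74²) = 8.07 rad/s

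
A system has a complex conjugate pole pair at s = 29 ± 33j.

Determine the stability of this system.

Real part of poles is 29 (> 0, right half-plane). Unstable.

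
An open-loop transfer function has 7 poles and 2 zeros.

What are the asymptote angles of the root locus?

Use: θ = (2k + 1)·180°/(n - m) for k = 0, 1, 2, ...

n - m = 7 - 2 = 5. Angles: θk = (2k + 1)·180°/5 = 36°, 108°, 180°, 252°, 324°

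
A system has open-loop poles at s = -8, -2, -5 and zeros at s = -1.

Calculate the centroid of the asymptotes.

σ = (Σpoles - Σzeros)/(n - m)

σ = (Σpoles - Σzeros)/(n - m) = (-15 - (-1))/(3 - 1) = -14/2 = -7.0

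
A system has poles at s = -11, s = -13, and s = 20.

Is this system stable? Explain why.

Pole(s) at s = 20 are not in the left half-plane. System is unstable.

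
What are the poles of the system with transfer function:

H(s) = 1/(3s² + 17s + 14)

Discriminant = 17² - 4×3×14 = 289 - 168 = 121 > 0, so two distinct real poles. Using quadratic formula: s = (-17 ± √121)/(2×3) = (-17 ± √121)/6, with √121 = 11. s₁ = -6/6 = -1, s₂ = -28/6 ≈ -4.6667. Poles: s₁ = -1, s₂ = -4.6667.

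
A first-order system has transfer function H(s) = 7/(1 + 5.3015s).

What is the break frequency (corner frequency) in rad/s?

Corner frequency = 1/τ = 1/5.3015 = 0.189 rad/s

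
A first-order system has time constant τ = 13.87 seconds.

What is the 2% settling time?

For first-order system, 2% settling time ≈ 4τ = 4 × 13.87 = 55.48 s.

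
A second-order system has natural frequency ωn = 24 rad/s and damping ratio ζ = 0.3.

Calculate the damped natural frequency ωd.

ωd = ωn√(1 - ζ²) = 24√(1 - 0.3²) = 22.89 rad/s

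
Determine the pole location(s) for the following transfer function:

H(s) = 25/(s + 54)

Pole is where denominator = 0: s + 54 = 0, so s = -54.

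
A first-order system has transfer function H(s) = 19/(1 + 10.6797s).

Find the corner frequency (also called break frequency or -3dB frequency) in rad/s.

Corner frequency = 1/τ = 1/10.6797 = 0.094 rad/s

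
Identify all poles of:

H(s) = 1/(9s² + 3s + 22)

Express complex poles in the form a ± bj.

Discriminant = 3² - 4×9×22 = 9 - 792 = -783 < 0, so the poles are a complex conjugate pair s = (-3 ± j√783)/(2×9). Real part = -3/(2×9) = -3/18 ≈ -0.1667; imaginary part = ±√783/(2×9) ≈ 1.5546. Poles: s = -0.1667 ± 1.5546j.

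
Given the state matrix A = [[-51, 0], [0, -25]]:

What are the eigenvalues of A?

For diagonal matrix, eigenvalues are diagonal entries: λ₁ = -51, λ₂ = -25.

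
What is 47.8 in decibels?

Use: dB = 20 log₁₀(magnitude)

dB = 20 log₁₀(47.8) = 33.6 dB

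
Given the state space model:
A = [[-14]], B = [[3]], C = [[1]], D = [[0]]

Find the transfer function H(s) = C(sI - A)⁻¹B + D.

(sI - A)⁻¹ = 1/(s + 14). H(s) = 1 × 3/(s + 14) + 0 = 3/(s + 14).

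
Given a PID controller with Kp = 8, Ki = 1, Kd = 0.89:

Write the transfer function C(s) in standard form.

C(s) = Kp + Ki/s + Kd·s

Substituting values: C(s) = 8 + 1/s + 0.89s = (0.89s² + 8s + 1)/s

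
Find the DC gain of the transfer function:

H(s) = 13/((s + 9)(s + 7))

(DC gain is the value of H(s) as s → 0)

DC gain = H(0) = 13/(9 × 7) = 13/63 = 0.2063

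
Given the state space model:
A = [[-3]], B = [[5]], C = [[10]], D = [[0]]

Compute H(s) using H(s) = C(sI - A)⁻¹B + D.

(sI - A)⁻¹ = 1/(s + 3). H(s) = 10 × 5/(s + 3) + 0 = 50/(s + 3).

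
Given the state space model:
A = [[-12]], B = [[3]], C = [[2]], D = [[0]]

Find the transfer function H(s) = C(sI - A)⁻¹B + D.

(sI - A)⁻¹ = 1/(s + 12). H(s) = 2 × 3/(s + 12) + 0 = 6/(s + 12).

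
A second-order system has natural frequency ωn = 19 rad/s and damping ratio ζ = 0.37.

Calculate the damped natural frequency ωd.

ωd = ωn√(1 - ζ²) = 19√(1 - 0.37²) = 17.65 rad/s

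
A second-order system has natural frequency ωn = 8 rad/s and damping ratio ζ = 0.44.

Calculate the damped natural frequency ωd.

ωd = ωn√(1 - ζ²) = 8√(1 - 0.44²) = 7.18 rad/s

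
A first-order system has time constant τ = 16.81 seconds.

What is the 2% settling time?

For first-order system, 2% settling time ≈ 4τ = 4 × 16.81 = 67.24 s.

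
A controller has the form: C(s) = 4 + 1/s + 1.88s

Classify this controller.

This is a Proportional-Integral-Derivative (PID) controller.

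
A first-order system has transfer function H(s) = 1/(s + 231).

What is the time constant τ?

For H(s) = 1/(s + 1/τ), the pole is at -1/τ = -231, so τ = 1/231 = 0.0043 s.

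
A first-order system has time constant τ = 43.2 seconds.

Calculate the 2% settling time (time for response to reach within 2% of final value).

For first-order system, 2% settling time ≈ 4τ = 4 × 43.2 = 172.8 s.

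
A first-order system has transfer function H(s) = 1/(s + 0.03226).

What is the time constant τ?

For H(s) = 1/(s + 1/τ), the pole is at -1/τ = -0.03226, so τ = 1/0.03226 = 31 s.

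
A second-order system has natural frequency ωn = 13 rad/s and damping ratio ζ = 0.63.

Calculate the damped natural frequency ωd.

ωd = ωn√(1 - ζ²) = 13√(1 - 0.63²) = 10.1 rad/s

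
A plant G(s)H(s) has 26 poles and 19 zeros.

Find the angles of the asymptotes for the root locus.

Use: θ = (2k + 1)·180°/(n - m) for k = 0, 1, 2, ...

n - m = 26 - 19 = 7. Angles: θk = (2k + 1)·180°/7 = 25.71°, 77.14°, 128.57°, 180°, 231.43°, 282.86°, 334.29°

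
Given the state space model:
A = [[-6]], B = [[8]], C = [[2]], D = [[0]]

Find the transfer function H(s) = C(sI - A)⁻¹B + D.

(sI - A)⁻¹ = 1/(s + 6). H(s) = 2 × 8/(s + 6) + 0 = 16/(s + 6).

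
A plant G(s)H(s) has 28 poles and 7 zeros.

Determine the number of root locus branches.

Root locus has n branches where n = number of poles = 28.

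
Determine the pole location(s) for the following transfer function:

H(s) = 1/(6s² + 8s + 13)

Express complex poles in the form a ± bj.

Discriminant = 8² - 4×6×13 = 64 - 312 = -248 < 0, so the poles are a complex conjugate pair s = (-8 ± j√248)/(2×6). Real part = -8/(2×6) = -8/12 ≈ -0.6667; imaginary part = ±√248/(2×6) ≈ 1.3123. Poles: s = -0.6667 ± 1.3123j.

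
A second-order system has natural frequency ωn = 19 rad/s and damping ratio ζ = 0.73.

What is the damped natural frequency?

ωd = ωn√(1 - ζ²) = 19√(1 - 0.73²) = 12.99 rad/s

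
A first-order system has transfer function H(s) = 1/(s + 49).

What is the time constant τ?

For H(s) = 1/(s + 1/τ), the pole is at -1/τ = -49, so τ = 1/49 = 0.0204 s.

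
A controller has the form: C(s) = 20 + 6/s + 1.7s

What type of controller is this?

This is a Proportional-Integral-Derivative (PID) controller.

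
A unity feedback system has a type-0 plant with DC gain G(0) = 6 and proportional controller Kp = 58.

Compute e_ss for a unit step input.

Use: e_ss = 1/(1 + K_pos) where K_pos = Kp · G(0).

K_pos = Kp · G(0) = 58 × 6 = 348. e_ss = 1/(1 + 348) = 0.0029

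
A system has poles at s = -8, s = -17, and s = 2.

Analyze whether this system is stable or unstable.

Pole(s) at s = 2 are not in the left half-plane. System is unstable.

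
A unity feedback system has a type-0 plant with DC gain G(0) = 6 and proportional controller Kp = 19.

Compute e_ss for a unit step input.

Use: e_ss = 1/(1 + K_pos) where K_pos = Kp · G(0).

K_pos = Kp · G(0) = 19 × 6 = 114. e_ss = 1/(1 + 114) = 0.0087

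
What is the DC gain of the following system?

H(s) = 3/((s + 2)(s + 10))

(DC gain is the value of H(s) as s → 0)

DC gain = H(0) = 3/(2 × 10) = 3/20 = 0.15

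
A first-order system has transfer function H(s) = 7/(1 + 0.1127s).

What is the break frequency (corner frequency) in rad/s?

Corner frequency = 1/τ = 1/0.1127 = 8.873 rad/s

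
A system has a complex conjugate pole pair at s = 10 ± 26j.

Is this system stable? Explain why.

Real part of poles is 10 (> 0, right half-plane). Unstable.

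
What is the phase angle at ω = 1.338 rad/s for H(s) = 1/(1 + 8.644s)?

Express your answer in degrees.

Phase = -arctan(ωτ) = -arctan(1.338 × 8.644) = -85.1°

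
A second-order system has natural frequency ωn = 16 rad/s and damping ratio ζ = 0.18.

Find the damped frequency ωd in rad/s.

ωd = ωn√(1 - ζ²) = 16√(1 - 0.18²) = 15.74 rad/s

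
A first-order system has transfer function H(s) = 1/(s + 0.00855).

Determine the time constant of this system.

For H(s) = 1/(s + 1/τ), the pole is at -1/τ = -0.00855, so τ = 1/0.00855 = 117 s.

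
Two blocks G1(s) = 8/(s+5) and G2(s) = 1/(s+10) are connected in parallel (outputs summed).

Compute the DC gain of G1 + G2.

Parallel: G_eq = G1 + G2. DC gain = G1(0) + G2(0) = 8/5 + 1/10 = 1.6 + 0.1 = 1.7.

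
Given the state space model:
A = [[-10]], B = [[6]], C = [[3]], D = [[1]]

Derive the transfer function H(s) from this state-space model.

(sI - A)⁻¹ = 1/(s + 10). H(s) = 3×6/(s + 10) + 1 = (s + 28)/(s + 10).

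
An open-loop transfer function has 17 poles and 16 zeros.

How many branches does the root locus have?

Root locus has n branches where n = number of poles = 17.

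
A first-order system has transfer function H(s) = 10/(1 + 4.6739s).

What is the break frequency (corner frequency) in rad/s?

Corner frequency = 1/τ = 1/4.6739 = 0.214 rad/s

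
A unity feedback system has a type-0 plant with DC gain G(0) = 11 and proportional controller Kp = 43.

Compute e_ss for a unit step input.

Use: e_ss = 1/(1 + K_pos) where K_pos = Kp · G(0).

K_pos = Kp · G(0) = 43 × 11 = 473. e_ss = 1/(1 + 473) = 0.0021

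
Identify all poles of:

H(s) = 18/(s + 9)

Pole is where denominator = 0: s + 9 = 0, so s = -9.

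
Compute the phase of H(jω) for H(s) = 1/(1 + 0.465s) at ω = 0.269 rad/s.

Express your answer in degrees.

Phase = -arctan(ωτ) = -arctan(0.269 × 0.465) = -7.1°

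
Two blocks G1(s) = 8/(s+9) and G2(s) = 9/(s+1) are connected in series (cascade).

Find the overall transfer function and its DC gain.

Series: multiply transfer functions. G_eq = 8/(s+9) × 9/(s+1) = 72/((s+9)(s+1)). DC gain = 72/(9×1) = 8.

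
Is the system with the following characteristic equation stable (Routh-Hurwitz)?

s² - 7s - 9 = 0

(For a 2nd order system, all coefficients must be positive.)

Coefficients: 1, -7, -9. b=-7, c=-9 not positive, so system is unstable.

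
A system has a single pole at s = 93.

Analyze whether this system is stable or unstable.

Pole at s = 93 is in the right half-plane. Unstable.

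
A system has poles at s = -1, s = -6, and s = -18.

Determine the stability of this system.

All poles are in the left half-plane. System is stable.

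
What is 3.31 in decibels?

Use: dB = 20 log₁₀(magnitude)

dB = 20 log₁₀(3.31) = 10.4 dB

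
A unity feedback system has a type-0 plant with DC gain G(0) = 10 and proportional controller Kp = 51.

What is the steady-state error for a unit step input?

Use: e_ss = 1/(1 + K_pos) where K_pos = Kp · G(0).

K_pos = Kp · G(0) = 51 × 10 = 510. e_ss = 1/(1 + 510) = 0.0020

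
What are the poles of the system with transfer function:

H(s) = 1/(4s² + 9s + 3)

Discriminant = 9² - 4×4×3 = 81 - 48 = 33 > 0, so two distinct real poles. Using quadratic formula: s = (-9 ± √33)/(2×4) = (-9 ± √33)/8, with √33 ≈ 5.7446. s₁ ≈ -0.4069, s₂ ≈ -1.8431. Poles: s₁ = -0.4069, s₂ = -1.8431.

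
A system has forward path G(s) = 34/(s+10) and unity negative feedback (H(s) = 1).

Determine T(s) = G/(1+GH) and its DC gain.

T(s) = G/(1+GH) = [34/(s+10)] / [1 + 34/(s+10)] = 34/(s+10+34) = 34/(s+44). DC gain = 34/44 = 0.7727.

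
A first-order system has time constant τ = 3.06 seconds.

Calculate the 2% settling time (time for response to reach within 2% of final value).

For first-order system, 2% settling time ≈ 4τ = 4 × 3.06 = 12.24 s.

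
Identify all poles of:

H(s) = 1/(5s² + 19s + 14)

Discriminant = 19² - 4×5×14 = 361 - 280 = 81 > 0, so two distinct real poles. Using quadratic formula: s = (-19 ± √81)/(2×5) = (-19 ± √81)/10, with √81 = 9. s₁ = -10/10 = -1, s₂ = -28/10 = -2.8. Poles: s₁ = -1, s₂ = -2.8.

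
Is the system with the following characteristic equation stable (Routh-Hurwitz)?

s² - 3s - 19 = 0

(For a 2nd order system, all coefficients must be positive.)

Coefficients: 1, -3, -19. b=-3, c=-19 not positive, so system is unstable.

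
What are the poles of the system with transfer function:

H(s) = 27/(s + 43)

Pole is where denominator = 0: s + 43 = 0, so s = -43.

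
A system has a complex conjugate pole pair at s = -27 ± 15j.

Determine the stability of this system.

Real part of poles is -27 (< 0, left half-plane). Stable.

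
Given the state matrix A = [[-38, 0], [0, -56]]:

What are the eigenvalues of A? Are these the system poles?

For diagonal matrix, eigenvalues are diagonal entries: λ₁ = -38, λ₂ = -56. Eigenvalues of A = system poles.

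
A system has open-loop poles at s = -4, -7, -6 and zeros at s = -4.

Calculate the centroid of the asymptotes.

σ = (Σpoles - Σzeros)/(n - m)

σ = (Σpoles - Σzeros)/(n - m) = (-17 - (-4))/(3 - 1) = -13/2 = -6.5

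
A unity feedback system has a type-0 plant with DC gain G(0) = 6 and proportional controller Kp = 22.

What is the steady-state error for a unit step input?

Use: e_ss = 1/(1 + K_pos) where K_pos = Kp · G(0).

K_pos = Kp · G(0) = 22 × 6 = 132. e_ss = 1/(1 + 132) = 0.0075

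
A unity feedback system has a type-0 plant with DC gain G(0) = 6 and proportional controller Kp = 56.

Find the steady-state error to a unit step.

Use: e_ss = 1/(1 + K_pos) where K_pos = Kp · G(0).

K_pos = Kp · G(0) = 56 × 6 = 336. e_ss = 1/(1 + 336) = 0.0030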